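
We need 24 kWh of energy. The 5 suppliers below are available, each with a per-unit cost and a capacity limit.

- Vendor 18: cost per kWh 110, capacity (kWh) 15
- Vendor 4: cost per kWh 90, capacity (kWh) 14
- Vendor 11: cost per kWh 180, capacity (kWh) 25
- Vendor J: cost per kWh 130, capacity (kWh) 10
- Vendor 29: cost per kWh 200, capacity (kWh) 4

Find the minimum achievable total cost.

2360

Fill from the cheapest supplier first.
Vendor 4 at 90: take all 14 kWh ; 10 still needed.
Take 10 from Vendor 18 at 110 to finish.
Vendor J, Vendor 11, Vendor 29: unused.
Cost = 14×90 + 10×110 = 2360.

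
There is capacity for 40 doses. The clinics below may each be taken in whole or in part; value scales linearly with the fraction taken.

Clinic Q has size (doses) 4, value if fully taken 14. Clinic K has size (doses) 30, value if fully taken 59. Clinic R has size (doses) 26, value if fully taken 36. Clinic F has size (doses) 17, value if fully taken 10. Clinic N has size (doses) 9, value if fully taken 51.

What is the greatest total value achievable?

118.1

Sort by value density: Clinic N 51/9≈5.67, Clinic Q 14/4≈3.5, Clinic K 59/30≈1.97, Clinic R 36/26≈1.38, Clinic F 10/17≈0.588.
Take all of Clinic N (9 doses, value 51) → 31 doses left.
Clinic Q: take in full, 4 doses for value 14 → 27 left.
Fill the last 27 doses with part of Clinic K: 27/30 of it earns 53.1.
Total value = 118.1.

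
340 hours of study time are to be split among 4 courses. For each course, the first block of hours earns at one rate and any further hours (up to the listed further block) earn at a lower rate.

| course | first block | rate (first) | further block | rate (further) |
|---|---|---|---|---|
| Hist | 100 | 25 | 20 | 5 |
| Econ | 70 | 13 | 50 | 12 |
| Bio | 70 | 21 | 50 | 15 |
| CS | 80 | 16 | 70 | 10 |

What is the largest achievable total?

6520

Treat each block as its own option and order by rate: Hist/first 25 > Bio/first 21 > CS/first 16 > Bio/second 15 > Econ/first 13 > Econ/second 12 > CS/second 10 > Hist/second 5.
Hist first at 25: fill all 100 — 240 left.
Bio/first (21): +70 — 170 left.
CS/first (16): +80 — 90 left.
Bio/second (15): +50 — 40 left.
40 remain; put them into Econ first at 13.
Total = 25×100 + 21×70 + 16×80 + 15×50 + 13×40 = 6520.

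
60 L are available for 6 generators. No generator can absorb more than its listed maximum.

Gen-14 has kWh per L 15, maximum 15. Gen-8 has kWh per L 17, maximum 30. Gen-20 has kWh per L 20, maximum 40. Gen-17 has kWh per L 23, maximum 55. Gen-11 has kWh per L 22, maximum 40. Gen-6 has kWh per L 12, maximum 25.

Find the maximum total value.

Order the generators by kWh per L: Gen-17 23 > Gen-11 22 > Gen-20 20 > Gen-8 17 > Gen-14 15 > Gen-6 12.
Give Gen-17 55 to hit its cap of 55 ; 5 left.
Gen-11 has room for 40 but only 5 remain, so it gets 5.
Total = 23×55 + 22×5 = 1375.

1375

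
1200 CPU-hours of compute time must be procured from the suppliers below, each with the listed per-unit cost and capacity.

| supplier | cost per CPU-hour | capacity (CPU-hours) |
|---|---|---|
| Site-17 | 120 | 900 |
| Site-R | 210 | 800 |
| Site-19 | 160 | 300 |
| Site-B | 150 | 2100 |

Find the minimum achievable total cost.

153000

Cheapest first:
Take 900 from Site-17 at 120 — need 300 more.
Site-B at 150: take 300 of its 2100 — requirement met.
Site-19, Site-R: unused.
Cost = 900×120 + 300×150 = 153000.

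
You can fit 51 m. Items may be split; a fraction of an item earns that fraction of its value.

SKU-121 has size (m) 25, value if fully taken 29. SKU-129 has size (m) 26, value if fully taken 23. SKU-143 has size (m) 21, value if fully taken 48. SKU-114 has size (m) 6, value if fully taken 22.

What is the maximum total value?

97.84

Rank by value-to-size ratio: SKU-114 22/6≈3.67, SKU-143 48/21≈2.29, SKU-121 29/25≈1.16, SKU-129 23/26≈0.885.
Take all of SKU-114 (6 m, value 22) → 45 m left.
Take all of SKU-143 (21 m, value 48) → 24 m left.
24 m left: a 24/25 share of SKU-121 gives 29×24/25 = 27.84.
Total value = 97.84.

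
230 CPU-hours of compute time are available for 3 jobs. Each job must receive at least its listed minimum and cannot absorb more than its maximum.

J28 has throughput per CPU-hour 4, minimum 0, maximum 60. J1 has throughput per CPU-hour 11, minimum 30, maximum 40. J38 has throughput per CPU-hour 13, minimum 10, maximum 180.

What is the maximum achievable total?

2820

Meeting every minimum uses 0+30+10 = 40 CPU-hours, leaving 190.
Rank by throughput per CPU-hour: J38 13 > J1 11 > J28 4.
Give J38 170 more to hit its cap of 180 — 20 left.
J1 takes 10 more to reach its cap of 40 — 10 left.
J28: +10 (room for 60) → 10. Pool exhausted.
Total = 4×10 + 11×40 + 13×180 = 2820.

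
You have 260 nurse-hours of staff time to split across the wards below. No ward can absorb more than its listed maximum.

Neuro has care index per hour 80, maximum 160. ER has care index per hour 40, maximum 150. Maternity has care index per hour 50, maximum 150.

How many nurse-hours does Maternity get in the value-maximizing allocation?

Order the wards by care index per hour: Neuro 80 > Maternity 50 > ER 40.
Give Neuro 160 to hit its cap of 160 — 100 left.
Only 100 left; Maternity takes them to reach 100.

100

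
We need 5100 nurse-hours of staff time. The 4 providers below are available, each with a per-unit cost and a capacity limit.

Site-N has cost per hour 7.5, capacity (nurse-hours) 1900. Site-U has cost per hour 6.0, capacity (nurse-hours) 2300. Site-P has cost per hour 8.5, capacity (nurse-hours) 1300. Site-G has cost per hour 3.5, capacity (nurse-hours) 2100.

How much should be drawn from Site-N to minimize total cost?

700

Use providers in increasing cost order.
Site-G (3.5): use full 2100 → 3000 nurse-hours to go.
Site-U at 6.0: take all 2300 nurse-hours → 700 still needed.
Site-N at 7.5: take 700 of its 1900 → requirement met.
Site-P: unused.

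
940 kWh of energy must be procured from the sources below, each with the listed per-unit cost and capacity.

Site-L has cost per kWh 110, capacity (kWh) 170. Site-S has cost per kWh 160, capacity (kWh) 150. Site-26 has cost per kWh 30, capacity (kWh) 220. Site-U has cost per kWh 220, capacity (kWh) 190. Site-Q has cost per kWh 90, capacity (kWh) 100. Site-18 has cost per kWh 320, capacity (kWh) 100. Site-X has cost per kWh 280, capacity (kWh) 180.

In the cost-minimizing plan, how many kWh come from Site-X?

110

Cheapest first:
Site-26 (30): use full 220 — 720 kWh to go.
Site-Q at 90: take all 100 kWh — 620 still needed.
Site-L at 110: take all 170 kWh — 450 still needed.
Take 150 from Site-S at 160 — need 300 more.
Site-U (220): use full 190 — 110 kWh to go.
Take 110 from Site-X at 280 to finish.
Site-18: unused.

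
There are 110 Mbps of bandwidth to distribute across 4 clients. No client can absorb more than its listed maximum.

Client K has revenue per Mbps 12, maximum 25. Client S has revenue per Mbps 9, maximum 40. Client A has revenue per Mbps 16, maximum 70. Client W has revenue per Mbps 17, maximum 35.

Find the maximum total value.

1775

Highest revenue per Mbps first: Client W 17 > Client A 16 > Client K 12 > Client S 9.
Client W takes 35 to reach its cap of 35 ; 75 left.
Client A takes 70 to reach its cap of 70 ; 5 left.
Client K has room for 25 but only 5 remain, so it gets 5.
Total = 12×5 + 16×70 + 17×35 = 1775.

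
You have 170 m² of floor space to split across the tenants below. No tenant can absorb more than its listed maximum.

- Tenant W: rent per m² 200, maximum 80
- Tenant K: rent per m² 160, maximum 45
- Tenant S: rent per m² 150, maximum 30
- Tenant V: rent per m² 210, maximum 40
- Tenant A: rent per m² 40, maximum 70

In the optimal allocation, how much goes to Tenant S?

5

Order the tenants by rent per m²: Tenant V 210 > Tenant W 200 > Tenant K 160 > Tenant S 150 > Tenant A 40.
Give Tenant V 40 to hit its cap of 40 — 130 left.
Tenant W: +80 to 80 (cap) — 50 left.
Tenant K takes 45 to reach its cap of 45 — 5 left.
Only 5 left; Tenant S takes them to reach 5.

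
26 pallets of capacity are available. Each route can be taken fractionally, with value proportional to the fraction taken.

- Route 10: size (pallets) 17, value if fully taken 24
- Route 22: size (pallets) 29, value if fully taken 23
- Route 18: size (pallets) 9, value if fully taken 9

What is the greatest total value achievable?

33

Rank by value-to-size ratio: Route 10 24/17≈1.41, Route 18 9/9≈1, Route 22 23/29≈0.793.
Take all of Route 10 (17 pallets, value 24) ; 9 pallets left.
Take all of Route 18 (9 pallets, value 9) ; 0 pallets left.
Total value = 33.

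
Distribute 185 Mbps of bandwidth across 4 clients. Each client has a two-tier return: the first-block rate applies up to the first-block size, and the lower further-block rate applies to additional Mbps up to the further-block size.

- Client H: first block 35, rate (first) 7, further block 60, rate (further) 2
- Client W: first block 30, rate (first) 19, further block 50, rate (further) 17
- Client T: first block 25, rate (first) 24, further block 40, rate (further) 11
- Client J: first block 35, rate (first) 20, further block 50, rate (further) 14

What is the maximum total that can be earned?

Rank every tier by rate: Client T/T1 24 > Client J/T1 20 > Client W/T1 19 > Client W/T2 17 > Client J/T2 14 > Client T/T2 11 > Client H/T1 7 > Client H/T2 2.
Fill Client T T1 block (25 at 24) ; 160 left.
Client J T1 at 20: fill all 35 ; 125 left.
Client W/T1 (19): +30 ; 95 left.
Client W T2 at 17: fill all 50 ; 45 left.
Client J/T2: +45 of 50 at 14; pool empty.
Total = 24×25 + 20×35 + 19×30 + 17×50 + 14×45 = 3350.

3350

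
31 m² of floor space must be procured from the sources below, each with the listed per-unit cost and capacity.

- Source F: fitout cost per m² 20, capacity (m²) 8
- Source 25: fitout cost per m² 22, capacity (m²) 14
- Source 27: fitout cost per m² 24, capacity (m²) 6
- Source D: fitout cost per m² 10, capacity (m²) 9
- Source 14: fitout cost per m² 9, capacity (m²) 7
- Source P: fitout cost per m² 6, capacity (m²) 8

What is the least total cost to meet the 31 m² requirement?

341

Use sources in increasing cost order.
Take 8 from Source P at 6 → need 23 more.
Take 7 from Source 14 at 9 → need 16 more.
Source D at 10: take all 9 m² → 7 still needed.
Source F (20): take the remaining 7 → done.
Source 25, Source 27: unused.
Cost = 8×6 + 7×9 + 9×10 + 7×20 = 341.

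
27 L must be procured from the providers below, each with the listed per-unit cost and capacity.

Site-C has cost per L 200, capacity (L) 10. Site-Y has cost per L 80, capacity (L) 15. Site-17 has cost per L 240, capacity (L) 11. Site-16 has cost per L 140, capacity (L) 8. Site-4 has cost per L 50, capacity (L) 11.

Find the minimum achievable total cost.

Use providers in increasing cost order.
Take 11 from Site-4 at 50 ; need 16 more.
Site-Y (80): use full 15 ; 1 L to go.
Site-16 at 140: take 1 of its 8 ; requirement met.
Site-C, Site-17: unused.
Cost = 11×50 + 15×80 + 1×140 = 1890.

1890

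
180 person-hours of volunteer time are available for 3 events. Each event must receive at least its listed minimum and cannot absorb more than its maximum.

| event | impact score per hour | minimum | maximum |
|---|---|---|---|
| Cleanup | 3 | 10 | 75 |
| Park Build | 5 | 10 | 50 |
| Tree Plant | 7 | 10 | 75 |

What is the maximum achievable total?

Meeting every minimum uses 10+10+10 = 30 person-hours, leaving 150.
Highest impact score per hour first: Tree Plant 7 > Park Build 5 > Cleanup 3.
Tree Plant takes 65 more to reach its cap of 75 ; 85 left.
Park Build: +40 to 50 (cap) ; 45 left.
Cleanup: +45 (room for 65) → 55. Pool exhausted.
Total = 3×55 + 5×50 + 7×75 = 940.

940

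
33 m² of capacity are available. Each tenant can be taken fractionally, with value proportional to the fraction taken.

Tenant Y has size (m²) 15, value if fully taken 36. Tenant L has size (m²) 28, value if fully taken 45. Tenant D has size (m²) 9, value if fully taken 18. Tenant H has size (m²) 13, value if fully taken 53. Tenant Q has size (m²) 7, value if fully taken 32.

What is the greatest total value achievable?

116.2

Sort by value density: Tenant Q 32/7≈4.57, Tenant H 53/13≈4.08, Tenant Y 36/15≈2.4, Tenant D 18/9≈2, Tenant L 45/28≈1.61.
Take all of Tenant Q (7 m², value 32) → 26 m² left.
Take all of Tenant H (13 m², value 53) → 13 m² left.
13 m² left: a 13/15 share of Tenant Y gives 36×13/15 = 31.2.
Total value = 116.2.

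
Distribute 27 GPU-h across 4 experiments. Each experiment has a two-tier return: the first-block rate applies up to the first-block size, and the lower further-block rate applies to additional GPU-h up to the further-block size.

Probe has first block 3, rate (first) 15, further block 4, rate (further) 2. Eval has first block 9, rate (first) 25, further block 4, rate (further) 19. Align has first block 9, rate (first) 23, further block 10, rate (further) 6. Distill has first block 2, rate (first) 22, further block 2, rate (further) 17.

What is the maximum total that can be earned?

601

Order all 8 blocks by rate: Eval/T1 25 > Align/T1 23 > Distill/T1 22 > Eval/T2 19 > Distill/T2 17 > Probe/T1 15 > Align/T2 6 > Probe/T2 2.
Fill Eval T1 block (9 at 25) — 18 left.
Align/T1 (23): +9 — 9 left.
Distill/T1 (22): +2 — 7 left.
Eval/T2 (19): +4 — 3 left.
Fill Distill T2 block (2 at 17) — 1 left.
Probe/T1: +1 of 3 at 15; pool empty.
Total = 25×9 + 23×9 + 22×2 + 19×4 + 17×2 + 15×1 = 601.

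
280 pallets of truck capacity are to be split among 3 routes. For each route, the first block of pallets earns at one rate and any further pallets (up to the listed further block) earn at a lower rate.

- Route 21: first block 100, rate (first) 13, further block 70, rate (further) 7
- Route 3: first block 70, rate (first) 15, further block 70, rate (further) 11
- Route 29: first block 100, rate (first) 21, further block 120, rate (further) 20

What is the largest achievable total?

Order all 6 blocks by rate: Route 29/T1 21 > Route 29/T2 20 > Route 3/T1 15 > Route 21/T1 13 > Route 3/T2 11 > Route 21/T2 7.
Fill Route 29 T1 block (100 at 21) — 180 left.
Fill Route 29 T2 block (120 at 20) — 60 left.
60 remain; put them into Route 3 T1 at 15.
Total = 21×100 + 20×120 + 15×60 = 5400.

5400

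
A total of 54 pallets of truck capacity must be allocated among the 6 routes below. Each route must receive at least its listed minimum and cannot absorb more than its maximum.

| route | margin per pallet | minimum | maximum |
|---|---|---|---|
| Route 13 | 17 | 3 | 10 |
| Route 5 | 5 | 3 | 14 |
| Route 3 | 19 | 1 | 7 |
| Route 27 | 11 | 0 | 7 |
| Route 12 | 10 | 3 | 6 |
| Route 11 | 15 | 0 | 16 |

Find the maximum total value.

720

Meeting every minimum uses 3+3+1+0+3+0 = 10 pallets, leaving 44.
Rank by margin per pallet: Route 3 19 > Route 13 17 > Route 11 15 > Route 27 11 > Route 12 10 > Route 5 5.
Give Route 3 6 more to hit its cap of 7 → 38 left.
Route 13: +7 to 10 (cap) → 31 left.
Route 11: +16 to 16 (cap) → 15 left.
Give Route 27 7 more to hit its cap of 7 → 8 left.
Give Route 12 3 more to hit its cap of 6 → 5 left.
Route 5: +5 (room for 11) → 8. Pool exhausted.
Total = 17×10 + 5×8 + 19×7 + 11×7 + 10×6 + 15×16 = 720.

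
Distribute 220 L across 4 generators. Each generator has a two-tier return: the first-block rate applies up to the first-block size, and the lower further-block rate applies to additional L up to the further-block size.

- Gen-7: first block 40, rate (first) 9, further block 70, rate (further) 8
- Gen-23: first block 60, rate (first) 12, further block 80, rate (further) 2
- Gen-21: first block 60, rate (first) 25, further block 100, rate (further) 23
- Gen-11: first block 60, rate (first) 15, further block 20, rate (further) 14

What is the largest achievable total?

4700

Order all 8 blocks by rate: Gen-21/T1 25 > Gen-21/T2 23 > Gen-11/T1 15 > Gen-11/T2 14 > Gen-23/T1 12 > Gen-7/T1 9 > Gen-7/T2 8 > Gen-23/T2 2.
Fill Gen-21 T1 block (60 at 25) → 160 left.
Fill Gen-21 T2 block (100 at 23) → 60 left.
Gen-11 T1 at 15: fill all 60 → 0 left.
Total = 25×60 + 23×100 + 15×60 = 4700.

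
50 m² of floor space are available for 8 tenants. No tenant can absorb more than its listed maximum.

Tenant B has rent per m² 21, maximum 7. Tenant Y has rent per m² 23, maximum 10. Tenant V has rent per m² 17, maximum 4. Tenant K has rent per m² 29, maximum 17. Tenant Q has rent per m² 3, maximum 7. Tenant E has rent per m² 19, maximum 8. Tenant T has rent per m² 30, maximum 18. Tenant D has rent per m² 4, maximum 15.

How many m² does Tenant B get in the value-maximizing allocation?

Highest rent per m² first: Tenant T 30 > Tenant K 29 > Tenant Y 23 > Tenant B 21 > Tenant E 19 > Tenant V 17 > Tenant D 4 > Tenant Q 3.
Tenant T takes 18 to reach its cap of 18 → 32 left.
Tenant K: +17 to 17 (cap) → 15 left.
Tenant Y takes 10 to reach its cap of 10 → 5 left.
Only 5 left; Tenant B takes them to reach 5.

5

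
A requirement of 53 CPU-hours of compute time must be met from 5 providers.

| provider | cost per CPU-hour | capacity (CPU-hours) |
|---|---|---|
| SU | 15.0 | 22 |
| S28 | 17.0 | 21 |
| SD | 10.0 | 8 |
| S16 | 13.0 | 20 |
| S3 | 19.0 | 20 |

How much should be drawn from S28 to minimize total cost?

3

Cheapest first:
Take 8 from SD at 10.0 ; need 45 more.
S16 (13.0): use full 20 ; 25 CPU-hours to go.
Take 22 from SU at 15.0 ; need 3 more.
S28 (17.0): take the remaining 3 ; done.
S3: unused.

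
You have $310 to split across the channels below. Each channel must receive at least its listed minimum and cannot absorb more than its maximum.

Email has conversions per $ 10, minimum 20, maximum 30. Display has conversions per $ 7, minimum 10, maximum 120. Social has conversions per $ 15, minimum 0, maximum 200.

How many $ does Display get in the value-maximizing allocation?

Meeting every minimum uses 20+10+0 = 30 $, leaving 280.
Rank by conversions per $: Social 15 > Email 10 > Display 7.
Social: +200 to 200 (cap) — 80 left.
Give Email 10 more to hit its cap of 30 — 70 left.
Display has room for 110 more but only 70 remain, so it gets 80.

80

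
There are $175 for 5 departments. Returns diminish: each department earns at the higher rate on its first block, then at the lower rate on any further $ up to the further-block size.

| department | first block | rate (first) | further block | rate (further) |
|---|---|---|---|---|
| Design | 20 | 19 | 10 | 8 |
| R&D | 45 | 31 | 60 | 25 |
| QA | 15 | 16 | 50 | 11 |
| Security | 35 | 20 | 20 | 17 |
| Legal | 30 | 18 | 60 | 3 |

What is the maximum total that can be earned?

Order all 10 blocks by rate: R&D/first 31 > R&D/second 25 > Security/first 20 > Design/first 19 > Legal/first 18 > Security/second 17 > QA/first 16 > QA/second 11 > Design/second 8 > Legal/second 3.
R&D/first (31): +45 — 130 left.
R&D/second (25): +60 — 70 left.
Security first at 20: fill all 35 — 35 left.
Design/first (19): +20 — 15 left.
Legal first at 18: only 15 left, fill 15.
Total = 31×45 + 25×60 + 20×35 + 19×20 + 18×15 = 4245.

4245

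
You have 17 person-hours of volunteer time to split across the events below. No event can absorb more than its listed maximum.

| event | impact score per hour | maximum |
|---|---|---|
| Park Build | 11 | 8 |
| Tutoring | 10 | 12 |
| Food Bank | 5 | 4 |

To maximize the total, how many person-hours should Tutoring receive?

9

Order the events by impact score per hour: Park Build 11 > Tutoring 10 > Food Bank 5.
Park Build: +8 to 8 (cap) — 9 left.
Tutoring has room for 12 but only 9 remain, so it gets 9.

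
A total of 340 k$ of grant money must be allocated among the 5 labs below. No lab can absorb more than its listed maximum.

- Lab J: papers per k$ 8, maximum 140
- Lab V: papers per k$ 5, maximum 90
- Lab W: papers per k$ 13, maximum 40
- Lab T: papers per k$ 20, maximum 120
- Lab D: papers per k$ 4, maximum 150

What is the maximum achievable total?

Highest papers per k$ first: Lab T 20 > Lab W 13 > Lab J 8 > Lab V 5 > Lab D 4.
Lab T takes 120 to reach its cap of 120 → 220 left.
Lab W takes 40 to reach its cap of 40 → 180 left.
Lab J takes 140 to reach its cap of 140 → 40 left.
Only 40 left; Lab V takes them to reach 40.
Total = 8×140 + 5×40 + 13×40 + 20×120 = 4240.

4240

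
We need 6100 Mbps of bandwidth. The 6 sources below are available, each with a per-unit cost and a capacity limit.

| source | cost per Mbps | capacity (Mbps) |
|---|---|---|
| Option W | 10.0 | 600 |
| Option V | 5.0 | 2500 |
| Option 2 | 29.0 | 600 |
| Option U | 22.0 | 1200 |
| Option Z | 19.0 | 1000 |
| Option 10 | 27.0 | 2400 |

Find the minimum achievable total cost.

Fill from the cheapest source first.
Option V at 5.0: take all 2500 Mbps → 3600 still needed.
Option W (10.0): use full 600 → 3000 Mbps to go.
Option Z at 19.0: take all 1000 Mbps → 2000 still needed.
Option U (22.0): use full 1200 → 800 Mbps to go.
Take 800 from Option 10 at 27.0 to finish.
Option 2: unused.
Cost = 2500×5.0 + 600×10.0 + 1000×19.0 + 1200×22.0 + 800×27.0 = 85500.

85500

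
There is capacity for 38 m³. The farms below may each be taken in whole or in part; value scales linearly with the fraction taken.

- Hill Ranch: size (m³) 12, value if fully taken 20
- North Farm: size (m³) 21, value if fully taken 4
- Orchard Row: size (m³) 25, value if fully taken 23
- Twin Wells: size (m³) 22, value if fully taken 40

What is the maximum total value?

Sort by value density: Twin Wells 40/22≈1.82, Hill Ranch 20/12≈1.67, Orchard Row 23/25≈0.92, North Farm 4/21≈0.19.
Take all of Twin Wells (22 m³, value 40) → 16 m³ left.
Hill Ranch: take in full, 12 m³ for value 20 → 4 left.
Only 4 m³ remain; take 4/25 of Orchard Row for value 23×4/25 = 3.68.
Total value = 63.68.

63.68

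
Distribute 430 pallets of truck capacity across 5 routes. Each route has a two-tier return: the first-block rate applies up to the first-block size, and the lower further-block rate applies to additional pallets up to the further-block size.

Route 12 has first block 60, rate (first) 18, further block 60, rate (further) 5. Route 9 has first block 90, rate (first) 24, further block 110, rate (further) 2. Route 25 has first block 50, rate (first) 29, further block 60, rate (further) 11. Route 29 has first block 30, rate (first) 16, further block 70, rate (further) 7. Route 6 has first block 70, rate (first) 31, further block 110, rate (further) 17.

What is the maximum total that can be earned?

Treat each block as its own option and order by rate: Route 6/tier1 31 > Route 25/tier1 29 > Route 9/tier1 24 > Route 12/tier1 18 > Route 6/tier2 17 > Route 29/tier1 16 > Route 25/tier2 11 > Route 29/tier2 7 > Route 12/tier2 5 > Route 9/tier2 2.
Route 6/tier1 (31): +70 ; 360 left.
Route 25 tier1 at 29: fill all 50 ; 310 left.
Route 9/tier1 (24): +90 ; 220 left.
Route 12 tier1 at 18: fill all 60 ; 160 left.
Route 6 tier2 at 17: fill all 110 ; 50 left.
Route 29 tier1 at 16: fill all 30 ; 20 left.
Route 25 tier2 at 11: only 20 left, fill 20.
Total = 31×70 + 29×50 + 24×90 + 18×60 + 17×110 + 16×30 + 11×20 = 9430.

9430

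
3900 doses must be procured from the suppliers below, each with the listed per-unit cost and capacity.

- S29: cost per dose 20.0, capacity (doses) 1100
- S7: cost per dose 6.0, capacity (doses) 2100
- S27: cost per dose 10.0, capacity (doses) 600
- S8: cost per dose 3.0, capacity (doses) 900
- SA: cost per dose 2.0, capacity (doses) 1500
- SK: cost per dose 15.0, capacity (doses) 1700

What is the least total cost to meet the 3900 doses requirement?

14700

Use suppliers in increasing cost order.
SA at 2.0: take all 1500 doses — 2400 still needed.
S8 (3.0): use full 900 — 1500 doses to go.
S7 at 6.0: take 1500 of its 2100 — requirement met.
S27, SK, S29: unused.
Cost = 1500×2.0 + 900×3.0 + 1500×6.0 = 14700.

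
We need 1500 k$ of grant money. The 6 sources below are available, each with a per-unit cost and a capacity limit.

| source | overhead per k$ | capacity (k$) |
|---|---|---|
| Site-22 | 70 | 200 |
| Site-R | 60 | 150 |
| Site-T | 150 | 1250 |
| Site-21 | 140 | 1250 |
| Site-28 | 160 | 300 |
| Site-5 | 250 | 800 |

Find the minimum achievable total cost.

184000

Cheapest first:
Site-R (60): use full 150 → 1350 k$ to go.
Site-22 at 70: take all 200 k$ → 1150 still needed.
Take 1150 from Site-21 at 140 to finish.
Site-T, Site-28, Site-5: unused.
Cost = 150×60 + 200×70 + 1150×140 = 184000.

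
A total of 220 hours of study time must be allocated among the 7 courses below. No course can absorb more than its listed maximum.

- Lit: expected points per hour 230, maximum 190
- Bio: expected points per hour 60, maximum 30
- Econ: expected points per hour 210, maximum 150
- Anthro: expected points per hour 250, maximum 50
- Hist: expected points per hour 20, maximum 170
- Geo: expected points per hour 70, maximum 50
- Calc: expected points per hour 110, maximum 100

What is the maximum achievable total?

Order the courses by expected points per hour: Anthro 250 > Lit 230 > Econ 210 > Calc 110 > Geo 70 > Bio 60 > Hist 20.
Anthro: +50 to 50 (cap) ; 170 left.
Only 170 left; Lit takes them to reach 170.
Total = 230×170 + 250×50 = 51600.

51600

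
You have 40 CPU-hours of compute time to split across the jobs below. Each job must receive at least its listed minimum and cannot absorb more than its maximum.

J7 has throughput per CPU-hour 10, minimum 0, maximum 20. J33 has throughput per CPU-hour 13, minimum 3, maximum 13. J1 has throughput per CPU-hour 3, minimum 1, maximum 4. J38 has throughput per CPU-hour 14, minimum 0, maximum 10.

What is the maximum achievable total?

Meeting every minimum uses 0+3+1+0 = 4 CPU-hours, leaving 36.
Highest throughput per CPU-hour first: J38 14 > J33 13 > J7 10 > J1 3.
J38 takes 10 more to reach its cap of 10 — 26 left.
Give J33 10 more to hit its cap of 13 — 16 left.
J7 has room for 20 more but only 16 remain, so it gets 16.
Total = 10×16 + 13×13 + 3×1 + 14×10 = 472.

472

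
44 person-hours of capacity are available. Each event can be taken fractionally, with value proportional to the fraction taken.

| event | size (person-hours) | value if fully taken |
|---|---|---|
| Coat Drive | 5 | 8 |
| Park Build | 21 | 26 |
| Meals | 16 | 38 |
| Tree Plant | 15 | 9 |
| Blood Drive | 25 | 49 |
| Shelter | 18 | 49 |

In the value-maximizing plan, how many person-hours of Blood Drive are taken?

10

Rank by value-to-size ratio: Shelter 49/18≈2.72, Meals 38/16≈2.38, Blood Drive 49/25≈1.96, Coat Drive 8/5≈1.6, Park Build 26/21≈1.24, Tree Plant 9/15≈0.6.
Take all of Shelter (18 person-hours, value 49) — 26 person-hours left.
All 16 person-hours of Meals fit (value 38) — 10 remain.
Fill the last 10 person-hours with part of Blood Drive: 10/25 of it earns 19.6.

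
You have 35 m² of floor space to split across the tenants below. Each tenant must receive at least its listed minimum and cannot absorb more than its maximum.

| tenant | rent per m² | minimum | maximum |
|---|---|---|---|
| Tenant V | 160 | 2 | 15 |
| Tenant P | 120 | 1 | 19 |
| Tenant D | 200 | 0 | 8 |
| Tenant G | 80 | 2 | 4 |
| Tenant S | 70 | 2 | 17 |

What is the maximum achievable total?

Meeting every minimum uses 2+1+0+2+2 = 7 m², leaving 28.
Highest rent per m² first: Tenant D 200 > Tenant V 160 > Tenant P 120 > Tenant G 80 > Tenant S 70.
Tenant D takes 8 more to reach its cap of 8 ; 20 left.
Tenant V: +13 to 15 (cap) ; 7 left.
Only 7 left; Tenant P takes them to reach 8.
Total = 160×15 + 120×8 + 200×8 + 80×2 + 70×2 = 5260.

5260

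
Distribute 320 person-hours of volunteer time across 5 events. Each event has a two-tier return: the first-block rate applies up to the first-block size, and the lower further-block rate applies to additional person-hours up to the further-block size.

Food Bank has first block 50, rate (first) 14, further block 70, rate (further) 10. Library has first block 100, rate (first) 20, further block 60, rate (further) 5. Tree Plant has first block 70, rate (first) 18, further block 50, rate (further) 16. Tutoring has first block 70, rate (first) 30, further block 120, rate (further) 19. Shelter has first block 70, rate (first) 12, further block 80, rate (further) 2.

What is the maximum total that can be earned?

6920

Rank every tier by rate: Tutoring/tier1 30 > Library/tier1 20 > Tutoring/tier2 19 > Tree Plant/tier1 18 > Tree Plant/tier2 16 > Food Bank/tier1 14 > Shelter/tier1 12 > Food Bank/tier2 10 > Library/tier2 5 > Shelter/tier2 2.
Tutoring/tier1 (30): +70 → 250 left.
Fill Library tier1 block (100 at 20) → 150 left.
Tutoring tier2 at 19: fill all 120 → 30 left.
Tree Plant/tier1: +30 of 70 at 18; pool empty.
Total = 30×70 + 20×100 + 19×120 + 18×30 = 6920.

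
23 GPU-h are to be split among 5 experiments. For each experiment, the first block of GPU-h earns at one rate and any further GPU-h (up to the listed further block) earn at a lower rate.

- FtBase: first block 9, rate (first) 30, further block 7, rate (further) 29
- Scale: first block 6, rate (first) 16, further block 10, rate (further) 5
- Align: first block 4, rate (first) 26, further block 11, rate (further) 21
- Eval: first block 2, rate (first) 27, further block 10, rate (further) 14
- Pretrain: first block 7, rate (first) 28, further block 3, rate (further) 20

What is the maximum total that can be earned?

Rank every tier by rate: FtBase/T1 30 > FtBase/T2 29 > Pretrain/T1 28 > Eval/T1 27 > Align/T1 26 > Align/T2 21 > Pretrain/T2 20 > Scale/T1 16 > Eval/T2 14 > Scale/T2 5.
FtBase T1 at 30: fill all 9 ; 14 left.
FtBase T2 at 29: fill all 7 ; 7 left.
Pretrain T1 at 28: fill all 7 ; 0 left.
Total = 30×9 + 29×7 + 28×7 = 669.

669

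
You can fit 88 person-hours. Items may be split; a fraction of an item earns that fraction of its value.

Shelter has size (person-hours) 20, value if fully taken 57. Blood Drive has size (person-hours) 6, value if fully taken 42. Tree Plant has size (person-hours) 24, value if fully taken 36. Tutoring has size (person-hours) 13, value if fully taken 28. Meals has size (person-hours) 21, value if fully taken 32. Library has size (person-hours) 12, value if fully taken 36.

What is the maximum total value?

219

Sort by value density: Blood Drive 42/6≈7, Library 36/12≈3, Shelter 57/20≈2.85, Tutoring 28/13≈2.15, Meals 32/21≈1.52, Tree Plant 36/24≈1.5.
Take all of Blood Drive (6 person-hours, value 42) — 82 person-hours left.
All 12 person-hours of Library fit (value 36) — 70 remain.
Take all of Shelter (20 person-hours, value 57) — 50 person-hours left.
Tutoring: take in full, 13 person-hours for value 28 — 37 left.
Take all of Meals (21 person-hours, value 32) — 16 person-hours left.
16 person-hours left: a 16/24 share of Tree Plant gives 36×16/24 = 24.
Total value = 219.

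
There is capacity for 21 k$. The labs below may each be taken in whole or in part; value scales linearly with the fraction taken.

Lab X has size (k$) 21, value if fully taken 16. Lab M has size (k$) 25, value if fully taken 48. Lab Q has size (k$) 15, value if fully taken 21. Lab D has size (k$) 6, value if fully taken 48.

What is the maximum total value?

76.8

Sort by value density: Lab D 48/6≈8, Lab M 48/25≈1.92, Lab Q 21/15≈1.4, Lab X 16/21≈0.762.
Take all of Lab D (6 k$, value 48) → 15 k$ left.
15 k$ left: a 15/25 share of Lab M gives 48×15/25 = 28.8.
Total value = 76.8.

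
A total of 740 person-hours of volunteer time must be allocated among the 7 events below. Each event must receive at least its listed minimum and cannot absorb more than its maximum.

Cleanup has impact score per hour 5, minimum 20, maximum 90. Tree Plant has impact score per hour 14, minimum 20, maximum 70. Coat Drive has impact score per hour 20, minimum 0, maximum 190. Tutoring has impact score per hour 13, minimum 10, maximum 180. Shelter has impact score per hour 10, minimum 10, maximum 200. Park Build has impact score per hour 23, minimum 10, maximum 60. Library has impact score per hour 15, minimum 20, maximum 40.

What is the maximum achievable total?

11000

Meeting every minimum uses 20+20+0+10+10+10+20 = 90 person-hours, leaving 650.
Order the events by impact score per hour: Park Build 23 > Coat Drive 20 > Library 15 > Tree Plant 14 > Tutoring 13 > Shelter 10 > Cleanup 5.
Park Build: +50 to 60 (cap) → 600 left.
Coat Drive: +190 to 190 (cap) → 410 left.
Library: +20 to 40 (cap) → 390 left.
Tree Plant: +50 to 70 (cap) → 340 left.
Tutoring takes 170 more to reach its cap of 180 → 170 left.
Shelter has room for 190 more but only 170 remain, so it gets 180.
Total = 5×20 + 14×70 + 20×190 + 13×180 + 10×180 + 23×60 + 15×40 = 11000.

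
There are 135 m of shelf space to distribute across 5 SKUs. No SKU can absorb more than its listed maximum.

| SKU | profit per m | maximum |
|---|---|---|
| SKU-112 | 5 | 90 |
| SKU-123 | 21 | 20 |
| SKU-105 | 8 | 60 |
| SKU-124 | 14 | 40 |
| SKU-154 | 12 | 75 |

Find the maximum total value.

1880

Order the SKUs by profit per m: SKU-123 21 > SKU-124 14 > SKU-154 12 > SKU-105 8 > SKU-112 5.
SKU-123: +20 to 20 (cap) ; 115 left.
SKU-124: +40 to 40 (cap) ; 75 left.
SKU-154 takes 75 to reach its cap of 75 ; 0 left.
Total = 21×20 + 14×40 + 12×75 = 1880.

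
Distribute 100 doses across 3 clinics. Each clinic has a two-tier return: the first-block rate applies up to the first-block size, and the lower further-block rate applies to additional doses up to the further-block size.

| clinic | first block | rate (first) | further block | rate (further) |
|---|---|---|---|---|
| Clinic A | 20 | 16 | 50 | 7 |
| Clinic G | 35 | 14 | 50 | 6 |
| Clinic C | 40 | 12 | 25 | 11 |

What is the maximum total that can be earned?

Rank every tier by rate: Clinic A/T1 16 > Clinic G/T1 14 > Clinic C/T1 12 > Clinic C/T2 11 > Clinic A/T2 7 > Clinic G/T2 6.
Clinic A/T1 (16): +20 — 80 left.
Clinic G T1 at 14: fill all 35 — 45 left.
Fill Clinic C T1 block (40 at 12) — 5 left.
Clinic C T2 at 11: only 5 left, fill 5.
Total = 16×20 + 14×35 + 12×40 + 11×5 = 1345.

1345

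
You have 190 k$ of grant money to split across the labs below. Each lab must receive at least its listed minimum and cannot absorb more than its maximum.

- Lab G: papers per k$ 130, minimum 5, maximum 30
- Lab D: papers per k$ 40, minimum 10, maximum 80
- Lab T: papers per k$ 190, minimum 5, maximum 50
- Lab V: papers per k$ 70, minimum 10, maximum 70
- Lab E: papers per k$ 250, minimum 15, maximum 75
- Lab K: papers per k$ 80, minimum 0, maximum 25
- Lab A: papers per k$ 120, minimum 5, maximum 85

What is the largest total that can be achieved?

Meeting every minimum uses 5+10+5+10+15+0+5 = 50 k$, leaving 140.
Rank by papers per k$: Lab E 250 > Lab T 190 > Lab G 130 > Lab A 120 > Lab K 80 > Lab V 70 > Lab D 40.
Lab E: +60 to 75 (cap) → 80 left.
Lab T: +45 to 50 (cap) → 35 left.
Lab G: +25 to 30 (cap) → 10 left.
Lab A: +10 (room for 80) → 15. Pool exhausted.
Total = 130×30 + 40×10 + 190×50 + 70×10 + 250×75 + 120×15 = 35050.

35050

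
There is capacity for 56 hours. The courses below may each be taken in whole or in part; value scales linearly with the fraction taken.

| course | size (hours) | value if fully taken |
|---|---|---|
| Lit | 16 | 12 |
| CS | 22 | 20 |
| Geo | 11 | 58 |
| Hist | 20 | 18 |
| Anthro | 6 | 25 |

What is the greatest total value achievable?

118.3

Rank by value-to-size ratio: Geo 58/11≈5.27, Anthro 25/6≈4.17, CS 20/22≈0.909, Hist 18/20≈0.9, Lit 12/16≈0.75.
Geo: take in full, 11 hours for value 58 ; 45 left.
Take all of Anthro (6 hours, value 25) ; 39 hours left.
Take all of CS (22 hours, value 20) ; 17 hours left.
17 hours left: a 17/20 share of Hist gives 18×17/20 = 15.3.
Total value = 118.3.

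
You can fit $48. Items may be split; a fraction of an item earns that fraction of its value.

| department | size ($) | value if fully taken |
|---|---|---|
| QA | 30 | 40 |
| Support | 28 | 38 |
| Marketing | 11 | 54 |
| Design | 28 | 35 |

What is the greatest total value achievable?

104

Rank by value-to-size ratio: Marketing 54/11≈4.91, Support 38/28≈1.36, QA 40/30≈1.33, Design 35/28≈1.25.
All 11 $ of Marketing fit (value 54) → 37 remain.
Support: take in full, 28 $ for value 38 → 9 left.
Fill the last 9 $ with part of QA: 9/30 of it earns 12.
Total value = 104.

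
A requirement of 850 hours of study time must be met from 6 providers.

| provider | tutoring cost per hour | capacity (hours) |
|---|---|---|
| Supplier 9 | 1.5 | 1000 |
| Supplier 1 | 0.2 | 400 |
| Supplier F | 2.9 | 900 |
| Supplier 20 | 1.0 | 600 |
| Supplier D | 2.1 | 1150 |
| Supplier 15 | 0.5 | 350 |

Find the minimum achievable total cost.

Fill from the cheapest provider first.
Supplier 1 (0.2): use full 400 ; 450 hours to go.
Supplier 15 (0.5): use full 350 ; 100 hours to go.
Supplier 20 (1.0): take the remaining 100 ; done.
Supplier 9, Supplier D, Supplier F: unused.
Cost = 400×0.2 + 350×0.5 + 100×1.0 = 355.

355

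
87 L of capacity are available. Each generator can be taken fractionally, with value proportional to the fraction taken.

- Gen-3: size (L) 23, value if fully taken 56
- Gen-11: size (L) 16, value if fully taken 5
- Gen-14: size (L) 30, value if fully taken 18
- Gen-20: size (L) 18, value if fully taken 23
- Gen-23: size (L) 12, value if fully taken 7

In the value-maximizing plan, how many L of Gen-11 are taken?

Best value per unit of size first: Gen-3 56/23≈2.43, Gen-20 23/18≈1.28, Gen-14 18/30≈0.6, Gen-23 7/12≈0.583, Gen-11 5/16≈0.312.
Take all of Gen-3 (23 L, value 56) → 64 L left.
Gen-20: take in full, 18 L for value 23 → 46 left.
Take all of Gen-14 (30 L, value 18) → 16 L left.
Take all of Gen-23 (12 L, value 7) → 4 L left.
4 L left: a 4/16 share of Gen-11 gives 5×4/16 = 1.25.

4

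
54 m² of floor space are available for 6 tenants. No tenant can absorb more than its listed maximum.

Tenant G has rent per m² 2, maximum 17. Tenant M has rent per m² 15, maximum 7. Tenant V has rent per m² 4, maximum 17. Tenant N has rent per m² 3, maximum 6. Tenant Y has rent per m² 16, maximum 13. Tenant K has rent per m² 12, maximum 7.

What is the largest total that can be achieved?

491

Highest rent per m² first: Tenant Y 16 > Tenant M 15 > Tenant K 12 > Tenant V 4 > Tenant N 3 > Tenant G 2.
Give Tenant Y 13 to hit its cap of 13 → 41 left.
Tenant M takes 7 to reach its cap of 7 → 34 left.
Tenant K takes 7 to reach its cap of 7 → 27 left.
Tenant V: +17 to 17 (cap) → 10 left.
Tenant N takes 6 to reach its cap of 6 → 4 left.
Only 4 left; Tenant G takes them to reach 4.
Total = 2×4 + 15×7 + 4×17 + 3×6 + 16×13 + 12×7 = 491.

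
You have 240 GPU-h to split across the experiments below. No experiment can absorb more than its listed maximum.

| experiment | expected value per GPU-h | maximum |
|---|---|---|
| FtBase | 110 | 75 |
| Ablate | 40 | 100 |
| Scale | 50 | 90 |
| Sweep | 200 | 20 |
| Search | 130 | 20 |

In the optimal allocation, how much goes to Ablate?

Order the experiments by expected value per GPU-h: Sweep 200 > Search 130 > FtBase 110 > Scale 50 > Ablate 40.
Sweep: +20 to 20 (cap) — 220 left.
Give Search 20 to hit its cap of 20 — 200 left.
Give FtBase 75 to hit its cap of 75 — 125 left.
Scale takes 90 to reach its cap of 90 — 35 left.
Ablate: +35 (room for 100) → 35. Pool exhausted.

35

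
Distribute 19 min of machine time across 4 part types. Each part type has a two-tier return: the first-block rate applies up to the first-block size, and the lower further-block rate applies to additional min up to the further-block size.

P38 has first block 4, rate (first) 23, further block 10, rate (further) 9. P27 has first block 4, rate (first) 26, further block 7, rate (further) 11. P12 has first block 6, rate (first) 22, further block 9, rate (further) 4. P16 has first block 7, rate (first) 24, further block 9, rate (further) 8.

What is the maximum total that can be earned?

452

Order all 8 blocks by rate: P27/T1 26 > P16/T1 24 > P38/T1 23 > P12/T1 22 > P27/T2 11 > P38/T2 9 > P16/T2 8 > P12/T2 4.
Fill P27 T1 block (4 at 26) ; 15 left.
P16/T1 (24): +7 ; 8 left.
P38/T1 (23): +4 ; 4 left.
P12/T1: +4 of 6 at 22; pool empty.
Total = 26×4 + 24×7 + 23×4 + 22×4 = 452.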